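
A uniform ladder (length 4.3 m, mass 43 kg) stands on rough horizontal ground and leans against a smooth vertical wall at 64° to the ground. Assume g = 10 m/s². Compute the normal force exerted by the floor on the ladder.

ΣF_y = 0: N_floor = 43×10 = 430 N.

N_floor ≈ 430 N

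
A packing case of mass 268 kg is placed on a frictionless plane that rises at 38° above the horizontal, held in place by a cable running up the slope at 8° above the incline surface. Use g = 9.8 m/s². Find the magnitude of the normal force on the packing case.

Take axes along and perpendicular to the incline. Weight components: W sin 38° = 1617 N down-slope, W cos 38° = 2070 N into the surface.
Along incline: T cos 8° = W sin 38° → T = 1633 N.
Perpendicular: N = W cos 38° − T sin 8° = 1842 N.

N ≈ 1840 N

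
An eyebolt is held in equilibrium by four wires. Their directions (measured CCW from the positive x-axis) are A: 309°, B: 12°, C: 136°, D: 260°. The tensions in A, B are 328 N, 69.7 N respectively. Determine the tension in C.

Resolve: ΣF_x = 328 cos 309° + 69.7 cos 12° + T_C cos 136° + T_D cos 260° = 0.
        ΣF_y = 328 sin 309° + 69.7 sin 12° + T_C sin 136° + T_D sin 260° = 0.
The known terms sum to (274.6, -240.4) N, so -0.7193 T_C − 0.1736 T_D = -274.6 and 0.6947 T_C − 0.9848 T_D = 240.4.
Solving simultaneously: T_C = 376.5 N, T_D = 21.48 N.

T_C ≈ 377 N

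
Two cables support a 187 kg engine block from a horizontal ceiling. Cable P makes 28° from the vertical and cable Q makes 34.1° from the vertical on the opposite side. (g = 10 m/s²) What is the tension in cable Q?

T_Q ≈ 993 N

Angles from the horizontal: cable P is 90° − 28° = 62°, cable Q is 90° − 34.1° = 55.9°.
Weight W = 187 × 10 = 1870 N acts straight down.
Horizontal: T_P cos 62° = T_Q cos 55.9°  →  T_P = 1.194 T_Q.
Vertical: T_P sin 62° + T_Q sin 55.9° = 1870.
Substituting the horizontal relation into the vertical equation gives 1.882 T_Q = 1870, so T_Q = 993.4 N.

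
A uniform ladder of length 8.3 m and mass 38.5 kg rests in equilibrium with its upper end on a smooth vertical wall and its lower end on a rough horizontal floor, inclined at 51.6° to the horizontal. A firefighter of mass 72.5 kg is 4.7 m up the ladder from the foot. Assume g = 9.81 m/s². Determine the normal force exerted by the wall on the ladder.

N_wall ≈ 469 N

Torques about the foot: N_wall · 8.3 sin 51.6° = 38.5×9.81×4.15 cos 51.6° + 72.5×9.81×4.7 cos 51.6° → N_wall = 468.88 N.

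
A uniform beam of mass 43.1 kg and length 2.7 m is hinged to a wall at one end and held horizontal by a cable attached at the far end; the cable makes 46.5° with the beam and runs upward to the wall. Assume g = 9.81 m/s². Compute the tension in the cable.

Take torques about the hinge: T sin 46.5° · 2.7 = 43.1×9.81×1.35 = 570.79 N·m.
So T = 570.79 / (0.7254 × 2.7) = 291.44 N.

T ≈ 291 N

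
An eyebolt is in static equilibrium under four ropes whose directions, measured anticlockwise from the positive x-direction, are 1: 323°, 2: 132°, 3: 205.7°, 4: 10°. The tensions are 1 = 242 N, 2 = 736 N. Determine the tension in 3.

T_3 ≈ 1650 N

Resolve: ΣF_x = 242 cos 323° + 736 cos 132° + T_3 cos 205.7° + T_4 cos 10° = 0.
        ΣF_y = 242 sin 323° + 736 sin 132° + T_3 sin 205.7° + T_4 sin 10° = 0.
The known terms sum to (-299.2, 401.3) N, so -0.9011 T_3 + 0.9848 T_4 = 299.2 and -0.4337 T_3 + 0.1736 T_4 = -401.3.
Solving simultaneously: T_3 = 1653 N, T_4 = 1816 N.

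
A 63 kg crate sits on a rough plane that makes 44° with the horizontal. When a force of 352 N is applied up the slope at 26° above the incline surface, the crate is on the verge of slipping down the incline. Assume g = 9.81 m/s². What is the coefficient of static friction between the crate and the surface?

μ ≈ 0.389

On the verge of sliding down the incline, friction is at its maximum μN and acts up the slope.
Perpendicular to incline: N = W cos 44° − P sin 26° = 444.6 − 154.3 = 290.3 N.
Along incline: P cos 26° + μN = W sin 44° → μ = (W sin 44° − P cos 26°) / N = 0.3891.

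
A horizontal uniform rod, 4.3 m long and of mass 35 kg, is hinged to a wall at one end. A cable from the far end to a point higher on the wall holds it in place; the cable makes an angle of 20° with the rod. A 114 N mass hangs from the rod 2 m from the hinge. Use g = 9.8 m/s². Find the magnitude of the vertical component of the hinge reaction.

Take torques about the hinge: T sin 20° · 4.3 = 35×9.8×2.15 + 114×2 = 965.45 N·m.
So T = 965.45 / (0.3420 × 4.3) = 656.46 N.
ΣF_y = 0: H_y = (35×9.8 + 114) − T sin 20° = 457 − 224.52 = 232.48 N.

|H_y| ≈ 232 N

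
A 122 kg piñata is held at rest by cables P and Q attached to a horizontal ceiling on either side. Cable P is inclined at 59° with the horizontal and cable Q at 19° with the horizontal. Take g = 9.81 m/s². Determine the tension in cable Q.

T_Q ≈ 630 N

Weight W = 122 × 9.81 = 1197 N acts straight down.
Horizontal: T_P cos 59° = T_Q cos 19°  →  T_P = 1.836 T_Q.
Vertical: T_P sin 59° + T_Q sin 19° = 1197.
Substituting the horizontal relation into the vertical equation gives 1.899 T_Q = 1197, so T_Q = 630.2 N.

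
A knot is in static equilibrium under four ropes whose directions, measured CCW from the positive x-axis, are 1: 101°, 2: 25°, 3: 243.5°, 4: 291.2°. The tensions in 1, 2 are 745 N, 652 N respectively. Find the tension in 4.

T_4 ≈ 64.4 N

Resolve: ΣF_x = 745 cos 101° + 652 cos 25° + T_3 cos 243.5° + T_4 cos 291.2° = 0.
        ΣF_y = 745 sin 101° + 652 sin 25° + T_3 sin 243.5° + T_4 sin 291.2° = 0.
The known terms sum to (448.8, 1007) N, so -0.4462 T_3 + 0.3616 T_4 = -448.8 and -0.8949 T_3 − 0.9323 T_4 = -1007.
Solving simultaneously: T_3 = 1058 N, T_4 = 64.42 N.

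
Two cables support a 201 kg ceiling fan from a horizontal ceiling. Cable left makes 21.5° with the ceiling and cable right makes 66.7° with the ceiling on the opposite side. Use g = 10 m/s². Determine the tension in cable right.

Weight W = 201 × 10 = 2010 N acts straight down.
Horizontal: T_left cos 21.5° = T_right cos 66.7°  →  T_left = 0.4251 T_right.
Vertical: T_left sin 21.5° + T_right sin 66.7° = 2010.
Substituting the horizontal relation into the vertical equation gives 1.074 T_right = 2010, so T_right = 1871 N.

T_right ≈ 1870 N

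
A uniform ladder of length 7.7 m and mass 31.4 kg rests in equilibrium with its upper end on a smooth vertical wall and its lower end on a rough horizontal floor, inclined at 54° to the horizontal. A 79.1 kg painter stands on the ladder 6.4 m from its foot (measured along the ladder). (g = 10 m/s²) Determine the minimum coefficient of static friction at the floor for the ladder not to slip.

μ_min ≈ 0.536

ΣF_y = 0: N_floor = 31.4×10 + 79.1×10 = 1105 N.
Torques about the foot: N_wall · 7.7 sin 54° = 31.4×10×3.85 cos 54° + 79.1×10×6.4 cos 54° → N_wall = 591.74 N.
ΣF_x = 0: f_floor = N_wall = 591.74 N.
μ_min = f_floor / N_floor = 591.74 / 1105 = 0.5355.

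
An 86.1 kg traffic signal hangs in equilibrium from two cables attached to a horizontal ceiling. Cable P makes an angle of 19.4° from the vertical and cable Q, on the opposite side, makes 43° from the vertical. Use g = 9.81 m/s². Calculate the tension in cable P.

T_P ≈ 650 N

Angles from the horizontal: cable P is 90° − 19.4° = 70.6°, cable Q is 90° − 43° = 47°.
Weight W = 86.1 × 9.81 = 844.6 N acts straight down.
Horizontal: T_P cos 70.6° = T_Q cos 47°  →  T_Q = 0.487 T_P.
Vertical: T_P sin 70.6° + T_Q sin 47° = 844.6.
Substituting the horizontal relation into the vertical equation gives 1.299 T_P = 844.6, so T_P = 650 N.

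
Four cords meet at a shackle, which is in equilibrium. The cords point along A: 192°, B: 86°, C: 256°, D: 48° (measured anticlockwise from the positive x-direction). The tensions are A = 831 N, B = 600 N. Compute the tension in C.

Resolve: ΣF_x = 831 cos 192° + 600 cos 86° + T_C cos 256° + T_D cos 48° = 0.
        ΣF_y = 831 sin 192° + 600 sin 86° + T_C sin 256° + T_D sin 48° = 0.
The known terms sum to (-771, 425.8) N, so -0.2419 T_C + 0.6691 T_D = 771 and -0.9703 T_C + 0.7431 T_D = -425.8.
Solving simultaneously: T_C = 1827 N, T_D = 1813 N.

T_C ≈ 1830 N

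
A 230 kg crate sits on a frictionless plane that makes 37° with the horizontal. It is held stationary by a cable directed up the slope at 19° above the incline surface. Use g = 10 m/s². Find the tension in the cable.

T ≈ 1460 N

Take axes along and perpendicular to the incline. Weight components: W sin 37° = 1384 N down-slope, W cos 37° = 1837 N into the surface.
Along incline: T cos 19° = W sin 37° → T = 1464 N.
Perpendicular: N = W cos 37° − T sin 19° = 1360 N.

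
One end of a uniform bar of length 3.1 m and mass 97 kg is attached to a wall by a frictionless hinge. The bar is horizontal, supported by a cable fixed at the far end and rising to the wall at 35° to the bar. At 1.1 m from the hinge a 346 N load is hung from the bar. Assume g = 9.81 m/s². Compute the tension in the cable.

Take torques about the hinge: T sin 35° · 3.1 = 97×9.81×1.55 + 346×1.1 = 1855.5 N·m.
So T = 1855.5 / (0.5736 × 3.1) = 1043.6 N.

T ≈ 1040 N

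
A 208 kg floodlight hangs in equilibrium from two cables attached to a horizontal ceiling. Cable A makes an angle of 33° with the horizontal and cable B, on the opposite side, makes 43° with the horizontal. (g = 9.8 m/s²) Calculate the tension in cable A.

T_A ≈ 1540 N

Weight W = 208 × 9.8 = 2038 N acts straight down.
Horizontal: T_A cos 33° = T_B cos 43°  →  T_B = 1.147 T_A.
Vertical: T_A sin 33° + T_B sin 43° = 2038.
Substituting the horizontal relation into the vertical equation gives 1.327 T_A = 2038, so T_A = 1536 N.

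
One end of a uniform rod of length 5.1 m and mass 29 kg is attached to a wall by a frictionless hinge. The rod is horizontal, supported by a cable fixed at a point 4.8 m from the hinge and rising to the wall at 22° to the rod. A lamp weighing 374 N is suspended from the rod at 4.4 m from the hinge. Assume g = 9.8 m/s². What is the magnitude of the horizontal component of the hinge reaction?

H_x ≈ 1220 N

Take torques about the hinge: T sin 22° · 4.8 = 29×9.8×2.55 + 374×4.4 = 2370.3 N·m.
So T = 2370.3 / (0.3746 × 4.8) = 1318.2 N.
ΣF_x = 0: H_x = T cos 22° = 1222.2 N.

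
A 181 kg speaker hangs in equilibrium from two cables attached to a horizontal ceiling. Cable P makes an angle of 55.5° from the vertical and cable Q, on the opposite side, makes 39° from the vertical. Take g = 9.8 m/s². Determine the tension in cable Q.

Angles from the horizontal: cable P is 90° − 55.5° = 34.5°, cable Q is 90° − 39° = 51°.
Weight W = 181 × 9.8 = 1774 N acts straight down.
Horizontal: T_P cos 34.5° = T_Q cos 51°  →  T_P = 0.7636 T_Q.
Vertical: T_P sin 34.5° + T_Q sin 51° = 1774.
Substituting the horizontal relation into the vertical equation gives 1.21 T_Q = 1774, so T_Q = 1466 N.

T_Q ≈ 1470 N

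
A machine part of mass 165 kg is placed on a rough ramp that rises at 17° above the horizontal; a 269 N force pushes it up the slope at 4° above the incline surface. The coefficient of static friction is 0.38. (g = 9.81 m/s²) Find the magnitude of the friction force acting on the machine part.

Axes along / perpendicular to the incline. W sin 17° = 473.2 N down-slope; W cos 17° = 1548 N into the surface.
Perpendicular: N = W cos 17° − P sin 4° = 1548 − 18.76 = 1529 N.
Along incline: P cos 4° + f = W sin 17° (friction acts up-slope) → f = 473.2 − 268.3 = 204.9 N.
|f| = 204.9 N ≤ μN = 581.1 N, so the machine part is indeed static.

f ≈ 205 N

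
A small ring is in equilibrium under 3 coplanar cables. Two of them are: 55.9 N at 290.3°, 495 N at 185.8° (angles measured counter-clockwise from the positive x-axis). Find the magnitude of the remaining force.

F ≈ 484 N

Sum the known components: ΣF_x = -473.1 N, ΣF_y = -102.5 N.
For equilibrium the remaining force must supply (−ΣF_x, −ΣF_y) = (473.1, 102.5) N.
Magnitude = √((473.1)² + (102.5)²) = 484 N; direction = atan2(102.5, 473.1) = 12.2°.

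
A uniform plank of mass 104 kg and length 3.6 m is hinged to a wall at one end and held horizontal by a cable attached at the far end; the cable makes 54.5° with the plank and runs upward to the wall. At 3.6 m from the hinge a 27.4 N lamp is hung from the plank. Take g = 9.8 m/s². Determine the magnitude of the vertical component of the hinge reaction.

Take torques about the hinge: T sin 54.5° · 3.6 = 104×9.8×1.8 + 27.4×3.6 = 1933.2 N·m.
So T = 1933.2 / (0.8141 × 3.6) = 659.61 N.
ΣF_y = 0: H_y = (104×9.8 + 27.4) − T sin 54.5° = 1046.6 − 537 = 509.6 N.

|H_y| ≈ 510 N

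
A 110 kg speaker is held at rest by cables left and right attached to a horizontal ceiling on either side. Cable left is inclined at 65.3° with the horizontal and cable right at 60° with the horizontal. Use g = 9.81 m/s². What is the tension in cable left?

Weight W = 110 × 9.81 = 1079 N acts straight down.
Horizontal: T_left cos 65.3° = T_right cos 60°  →  T_right = 0.8357 T_left.
Vertical: T_left sin 65.3° + T_right sin 60° = 1079.
Substituting the horizontal relation into the vertical equation gives 1.632 T_left = 1079, so T_left = 661.1 N.

T_left ≈ 661 N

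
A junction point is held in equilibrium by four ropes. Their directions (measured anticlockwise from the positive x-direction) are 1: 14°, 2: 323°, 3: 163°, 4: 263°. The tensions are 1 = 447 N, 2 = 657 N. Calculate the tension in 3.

T_3 ≈ 1000 N

Resolve: ΣF_x = 447 cos 14° + 657 cos 323° + T_3 cos 163° + T_4 cos 263° = 0.
        ΣF_y = 447 sin 14° + 657 sin 323° + T_3 sin 163° + T_4 sin 263° = 0.
The known terms sum to (958.4, -287.3) N, so -0.9563 T_3 − 0.1219 T_4 = -958.4 and 0.2924 T_3 − 0.9925 T_4 = 287.3.
Solving simultaneously: T_3 = 1002 N, T_4 = 5.600 N.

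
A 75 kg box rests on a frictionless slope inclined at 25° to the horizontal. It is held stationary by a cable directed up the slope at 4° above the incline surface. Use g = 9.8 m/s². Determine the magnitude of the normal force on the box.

Take axes along and perpendicular to the incline. Weight components: W sin 25° = 310.6 N down-slope, W cos 25° = 666.1 N into the surface.
Along incline: T cos 4° = W sin 25° → T = 311.4 N.
Perpendicular: N = W cos 25° − T sin 4° = 644.4 N.

N ≈ 644 N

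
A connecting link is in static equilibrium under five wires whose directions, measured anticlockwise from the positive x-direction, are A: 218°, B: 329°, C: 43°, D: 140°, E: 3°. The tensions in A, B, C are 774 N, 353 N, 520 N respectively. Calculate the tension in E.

Resolve: ΣF_x = 774 cos 218° + 353 cos 329° + 520 cos 43° + T_D cos 140° + T_E cos 3° = 0.
        ΣF_y = 774 sin 218° + 353 sin 329° + 520 sin 43° + T_D sin 140° + T_E sin 3° = 0.
The known terms sum to (72.96, -303.7) N, so -0.7660 T_D + 0.9986 T_E = -72.96 and 0.6428 T_D + 0.0523 T_E = 303.7.
Solving simultaneously: T_D = 450.3 N, T_E = 272.3 N.

T_E ≈ 272 N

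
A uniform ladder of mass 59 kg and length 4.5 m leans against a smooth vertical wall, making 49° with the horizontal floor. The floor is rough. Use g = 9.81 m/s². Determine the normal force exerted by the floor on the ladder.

N_floor ≈ 579 N

ΣF_y = 0: N_floor = 59×9.81 = 578.79 N.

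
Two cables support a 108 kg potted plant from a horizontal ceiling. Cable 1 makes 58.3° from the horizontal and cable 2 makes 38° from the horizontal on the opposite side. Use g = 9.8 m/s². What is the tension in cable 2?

Weight W = 108 × 9.8 = 1058 N acts straight down.
Horizontal: T_1 cos 58.3° = T_2 cos 38°  →  T_1 = 1.5 T_2.
Vertical: T_1 sin 58.3° + T_2 sin 38° = 1058.
Substituting the horizontal relation into the vertical equation gives 1.892 T_2 = 1058, so T_2 = 559.5 N.

T_2 ≈ 560 N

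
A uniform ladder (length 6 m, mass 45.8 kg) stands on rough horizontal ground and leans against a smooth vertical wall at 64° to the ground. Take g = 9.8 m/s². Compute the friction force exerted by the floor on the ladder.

f ≈ 109 N

Torques about the foot: N_wall · 6 sin 64° = 45.8×9.8×3 cos 64° → N_wall = 109.46 N.
ΣF_x = 0: f_floor = N_wall = 109.46 N.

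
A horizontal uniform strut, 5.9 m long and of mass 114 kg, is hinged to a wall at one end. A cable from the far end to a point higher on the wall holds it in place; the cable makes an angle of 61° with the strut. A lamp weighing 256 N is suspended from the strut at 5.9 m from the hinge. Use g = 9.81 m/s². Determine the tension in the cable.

T ≈ 932 N

Take torques about the hinge: T sin 61° · 5.9 = 114×9.81×2.95 + 256×5.9 = 4809.5 N·m.
So T = 4809.5 / (0.8746 × 5.9) = 932.03 N.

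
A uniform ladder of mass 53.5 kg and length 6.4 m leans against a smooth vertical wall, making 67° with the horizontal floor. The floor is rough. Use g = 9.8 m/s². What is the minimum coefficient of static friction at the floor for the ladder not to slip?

μ_min ≈ 0.212

ΣF_y = 0: N_floor = 53.5×9.8 = 524.3 N.
Torques about the foot: N_wall · 6.4 sin 67° = 53.5×9.8×3.2 cos 67° → N_wall = 111.28 N.
ΣF_x = 0: f_floor = N_wall = 111.28 N.
μ_min = f_floor / N_floor = 111.28 / 524.3 = 0.2122.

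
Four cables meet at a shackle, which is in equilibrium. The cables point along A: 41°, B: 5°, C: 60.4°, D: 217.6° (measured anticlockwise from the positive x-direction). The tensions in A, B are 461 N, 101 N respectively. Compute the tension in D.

Resolve: ΣF_x = 461 cos 41° + 101 cos 5° + T_C cos 60.4° + T_D cos 217.6° = 0.
        ΣF_y = 461 sin 41° + 101 sin 5° + T_C sin 60.4° + T_D sin 217.6° = 0.
The known terms sum to (448.5, 311.2) N, so 0.4939 T_C − 0.7923 T_D = -448.5 and 0.8695 T_C − 0.6101 T_D = -311.2.
Solving simultaneously: T_C = 69.87 N, T_D = 609.7 N.

T_D ≈ 610 N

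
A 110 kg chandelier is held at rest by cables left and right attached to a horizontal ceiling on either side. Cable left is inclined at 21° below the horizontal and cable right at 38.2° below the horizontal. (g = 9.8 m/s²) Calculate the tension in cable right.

Weight W = 110 × 9.8 = 1078 N acts straight down.
Horizontal: T_left cos 21° = T_right cos 38.2°  →  T_left = 0.8418 T_right.
Vertical: T_left sin 21° + T_right sin 38.2° = 1078.
Substituting the horizontal relation into the vertical equation gives 0.9201 T_right = 1078, so T_right = 1172 N.

T_right ≈ 1170 N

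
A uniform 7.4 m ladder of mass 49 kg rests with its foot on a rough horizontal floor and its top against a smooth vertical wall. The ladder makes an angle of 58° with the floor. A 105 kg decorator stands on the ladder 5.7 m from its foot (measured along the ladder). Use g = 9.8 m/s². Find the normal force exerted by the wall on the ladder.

N_wall ≈ 645 N

Torques about the foot: N_wall · 7.4 sin 58° = 49×9.8×3.7 cos 58° + 105×9.8×5.7 cos 58° → N_wall = 645.31 N.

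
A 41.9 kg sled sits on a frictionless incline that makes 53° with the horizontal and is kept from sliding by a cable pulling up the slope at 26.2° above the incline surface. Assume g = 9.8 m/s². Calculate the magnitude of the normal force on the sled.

N ≈ 85.8 N

Take axes along and perpendicular to the incline. Weight components: W sin 53° = 327.9 N down-slope, W cos 53° = 247.1 N into the surface.
Along incline: T cos 26.2° = W sin 53° → T = 365.5 N.
Perpendicular: N = W cos 53° − T sin 26.2° = 85.75 N.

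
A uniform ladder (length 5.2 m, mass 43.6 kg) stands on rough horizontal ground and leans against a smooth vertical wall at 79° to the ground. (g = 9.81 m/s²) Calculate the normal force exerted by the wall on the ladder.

Torques about the foot: N_wall · 5.2 sin 79° = 43.6×9.81×2.6 cos 79° → N_wall = 41.57 N.

N_wall ≈ 41.6 N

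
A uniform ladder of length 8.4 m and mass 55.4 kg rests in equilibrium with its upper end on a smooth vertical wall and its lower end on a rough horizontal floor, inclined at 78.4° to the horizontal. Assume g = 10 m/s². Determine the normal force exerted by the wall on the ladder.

N_wall ≈ 56.9 N

Torques about the foot: N_wall · 8.4 sin 78.4° = 55.4×10×4.2 cos 78.4° → N_wall = 56.86 N.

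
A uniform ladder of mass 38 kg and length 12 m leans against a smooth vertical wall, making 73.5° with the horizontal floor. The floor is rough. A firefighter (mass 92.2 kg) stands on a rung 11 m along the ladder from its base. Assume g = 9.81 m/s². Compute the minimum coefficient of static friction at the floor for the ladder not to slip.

μ_min ≈ 0.236

ΣF_y = 0: N_floor = 38×9.81 + 92.2×9.81 = 1277.3 N.
Torques about the foot: N_wall · 12 sin 73.5° = 38×9.81×6 cos 73.5° + 92.2×9.81×11 cos 73.5° → N_wall = 300.8 N.
ΣF_x = 0: f_floor = N_wall = 300.8 N.
μ_min = f_floor / N_floor = 300.8 / 1277.3 = 0.2355.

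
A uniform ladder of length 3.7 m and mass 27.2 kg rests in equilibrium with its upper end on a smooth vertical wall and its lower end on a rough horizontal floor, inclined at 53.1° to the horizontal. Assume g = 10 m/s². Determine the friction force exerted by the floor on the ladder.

Torques about the foot: N_wall · 3.7 sin 53.1° = 27.2×10×1.85 cos 53.1° → N_wall = 102.11 N.
ΣF_x = 0: f_floor = N_wall = 102.11 N.

f ≈ 102 N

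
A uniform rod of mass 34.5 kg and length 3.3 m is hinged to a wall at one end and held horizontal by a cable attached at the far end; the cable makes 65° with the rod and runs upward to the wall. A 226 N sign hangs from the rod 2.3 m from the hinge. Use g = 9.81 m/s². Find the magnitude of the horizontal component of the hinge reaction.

H_x ≈ 152 N

Take torques about the hinge: T sin 65° · 3.3 = 34.5×9.81×1.65 + 226×2.3 = 1078.2 N·m.
So T = 1078.2 / (0.9063 × 3.3) = 360.52 N.
ΣF_x = 0: H_x = T cos 65° = 152.36 N.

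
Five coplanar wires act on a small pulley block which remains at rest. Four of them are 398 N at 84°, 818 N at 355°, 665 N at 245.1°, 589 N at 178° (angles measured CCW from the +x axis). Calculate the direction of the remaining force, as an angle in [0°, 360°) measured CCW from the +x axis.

θ ≈ 87.3°

Sum the known components: ΣF_x = -12.14 N, ΣF_y = -258.1 N.
For equilibrium the remaining force must supply (−ΣF_x, −ΣF_y) = (12.14, 258.1) N.
Magnitude = √((12.14)² + (258.1)²) = 258.4 N; direction = atan2(258.1, 12.14) = 87.3°.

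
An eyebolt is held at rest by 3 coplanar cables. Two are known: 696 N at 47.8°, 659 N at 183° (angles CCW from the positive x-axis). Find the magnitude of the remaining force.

F ≈ 517 N

Sum the known components: ΣF_x = -190.6 N, ΣF_y = 481.1 N.
For equilibrium the remaining force must supply (−ΣF_x, −ΣF_y) = (190.6, -481.1) N.
Magnitude = √((190.6)² + (-481.1)²) = 517.5 N; direction = atan2(-481.1, 190.6) = 291.6°.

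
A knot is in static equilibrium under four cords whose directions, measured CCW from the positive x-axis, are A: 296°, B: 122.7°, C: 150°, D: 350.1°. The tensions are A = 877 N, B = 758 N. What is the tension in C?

Resolve: ΣF_x = 877 cos 296° + 758 cos 122.7° + T_C cos 150° + T_D cos 350.1° = 0.
        ΣF_y = 877 sin 296° + 758 sin 122.7° + T_C sin 150° + T_D sin 350.1° = 0.
The known terms sum to (-25.05, -150.4) N, so -0.8660 T_C + 0.9851 T_D = 25.05 and 0.5000 T_C − 0.1719 T_D = 150.4.
Solving simultaneously: T_C = 443.6 N, T_D = 415.4 N.

T_C ≈ 444 N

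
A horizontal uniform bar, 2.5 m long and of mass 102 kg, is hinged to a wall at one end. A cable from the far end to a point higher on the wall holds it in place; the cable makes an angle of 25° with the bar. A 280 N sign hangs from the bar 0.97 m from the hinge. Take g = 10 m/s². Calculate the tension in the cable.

Take torques about the hinge: T sin 25° · 2.5 = 102×10×1.25 + 280×0.97 = 1546.6 N·m.
So T = 1546.6 / (0.4226 × 2.5) = 1463.8 N.

T ≈ 1460 N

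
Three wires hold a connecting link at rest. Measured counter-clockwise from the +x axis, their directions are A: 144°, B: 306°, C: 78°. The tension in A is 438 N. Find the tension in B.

T_B ≈ 538 N

Resolve: ΣF_x = 438 cos 144° + T_B cos 306° + T_C cos 78° = 0.
        ΣF_y = 438 sin 144° + T_B sin 306° + T_C sin 78° = 0.
The known terms sum to (-354.3, 257.4) N, so 0.5878 T_B + 0.2079 T_C = 354.3 and -0.8090 T_B + 0.9781 T_C = -257.4.
Solving simultaneously: T_B = 538.4 N, T_C = 182.1 N.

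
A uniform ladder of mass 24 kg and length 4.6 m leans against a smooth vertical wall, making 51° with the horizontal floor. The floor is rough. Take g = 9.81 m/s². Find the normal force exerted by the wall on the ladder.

N_wall ≈ 95.3 N

Torques about the foot: N_wall · 4.6 sin 51° = 24×9.81×2.3 cos 51° → N_wall = 95.328 N.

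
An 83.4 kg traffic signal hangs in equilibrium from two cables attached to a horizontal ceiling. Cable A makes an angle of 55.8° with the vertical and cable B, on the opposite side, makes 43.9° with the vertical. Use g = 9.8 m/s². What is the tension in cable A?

T_A ≈ 575 N

Angles from the horizontal: cable A is 90° − 55.8° = 34.2°, cable B is 90° − 43.9° = 46.1°.
Weight W = 83.4 × 9.8 = 817.3 N acts straight down.
Horizontal: T_A cos 34.2° = T_B cos 46.1°  →  T_B = 1.193 T_A.
Vertical: T_A sin 34.2° + T_B sin 46.1° = 817.3.
Substituting the horizontal relation into the vertical equation gives 1.422 T_A = 817.3, so T_A = 575 N.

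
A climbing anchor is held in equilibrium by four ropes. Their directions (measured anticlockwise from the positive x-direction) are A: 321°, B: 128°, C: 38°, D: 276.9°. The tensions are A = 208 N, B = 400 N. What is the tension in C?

T_C ≈ 72.2 N

Resolve: ΣF_x = 208 cos 321° + 400 cos 128° + T_C cos 38° + T_D cos 276.9° = 0.
        ΣF_y = 208 sin 321° + 400 sin 128° + T_C sin 38° + T_D sin 276.9° = 0.
The known terms sum to (-84.62, 184.3) N, so 0.7880 T_C + 0.1201 T_D = 84.62 and 0.6157 T_C − 0.9928 T_D = -184.3.
Solving simultaneously: T_C = 72.25 N, T_D = 230.5 N.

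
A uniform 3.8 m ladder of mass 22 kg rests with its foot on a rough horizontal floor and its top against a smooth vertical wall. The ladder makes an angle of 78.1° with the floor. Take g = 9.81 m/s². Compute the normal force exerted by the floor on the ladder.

ΣF_y = 0: N_floor = 22×9.81 = 215.82 N.

N_floor ≈ 216 N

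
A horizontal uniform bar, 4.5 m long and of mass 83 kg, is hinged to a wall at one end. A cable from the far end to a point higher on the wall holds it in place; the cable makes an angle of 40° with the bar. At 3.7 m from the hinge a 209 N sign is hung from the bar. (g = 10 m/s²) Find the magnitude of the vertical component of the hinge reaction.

Take torques about the hinge: T sin 40° · 4.5 = 83×10×2.25 + 209×3.7 = 2640.8 N·m.
So T = 2640.8 / (0.6428 × 4.5) = 912.97 N.
ΣF_y = 0: H_y = (83×10 + 209) − T sin 40° = 1039 − 586.84 = 452.16 N.

|H_y| ≈ 452 N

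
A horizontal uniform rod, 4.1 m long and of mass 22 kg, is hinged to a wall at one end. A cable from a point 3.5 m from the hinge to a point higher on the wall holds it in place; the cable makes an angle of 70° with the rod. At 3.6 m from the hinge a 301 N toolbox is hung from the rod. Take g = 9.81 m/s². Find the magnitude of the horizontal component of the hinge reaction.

H_x ≈ 159 N

Take torques about the hinge: T sin 70° · 3.5 = 22×9.81×2.05 + 301×3.6 = 1526 N·m.
So T = 1526 / (0.9397 × 3.5) = 463.99 N.
ΣF_x = 0: H_x = T cos 70° = 158.69 N.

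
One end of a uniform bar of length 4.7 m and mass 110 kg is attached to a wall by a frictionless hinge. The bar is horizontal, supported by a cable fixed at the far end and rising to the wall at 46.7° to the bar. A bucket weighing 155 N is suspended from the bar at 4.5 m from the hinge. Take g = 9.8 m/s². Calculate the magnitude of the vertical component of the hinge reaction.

|H_y| ≈ 546 N

Take torques about the hinge: T sin 46.7° · 4.7 = 110×9.8×2.35 + 155×4.5 = 3230.8 N·m.
So T = 3230.8 / (0.7278 × 4.7) = 944.53 N.
ΣF_y = 0: H_y = (110×9.8 + 155) − T sin 46.7° = 1233 − 687.4 = 545.6 N.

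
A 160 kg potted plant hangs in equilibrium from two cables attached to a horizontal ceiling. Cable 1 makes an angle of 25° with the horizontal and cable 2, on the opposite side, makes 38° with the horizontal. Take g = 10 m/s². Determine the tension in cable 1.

Weight W = 160 × 10 = 1600 N acts straight down.
Horizontal: T_1 cos 25° = T_2 cos 38°  →  T_2 = 1.15 T_1.
Vertical: T_1 sin 25° + T_2 sin 38° = 1600.
Substituting the horizontal relation into the vertical equation gives 1.131 T_1 = 1600, so T_1 = 1415 N.

T_1 ≈ 1420 N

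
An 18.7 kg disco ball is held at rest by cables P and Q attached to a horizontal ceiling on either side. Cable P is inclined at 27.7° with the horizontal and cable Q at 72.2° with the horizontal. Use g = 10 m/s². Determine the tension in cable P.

T_P ≈ 58 N

Weight W = 18.7 × 10 = 187 N acts straight down.
Horizontal: T_P cos 27.7° = T_Q cos 72.2°  →  T_Q = 2.896 T_P.
Vertical: T_P sin 27.7° + T_Q sin 72.2° = 187.
Substituting the horizontal relation into the vertical equation gives 3.223 T_P = 187, so T_P = 58.03 N.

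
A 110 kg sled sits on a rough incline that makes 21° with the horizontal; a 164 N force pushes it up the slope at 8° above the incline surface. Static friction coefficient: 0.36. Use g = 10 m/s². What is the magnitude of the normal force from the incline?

Axes along / perpendicular to the incline. W sin 21° = 394.2 N down-slope; W cos 21° = 1027 N into the surface.
Perpendicular: N = W cos 21° − P sin 8° = 1027 − 22.82 = 1004 N.
Along incline: P cos 8° + f = W sin 21° (friction acts up-slope) → f = 394.2 − 162.4 = 231.8 N.
|f| = 231.8 N ≤ μN = 361.5 N, so the sled is indeed static.

N ≈ 1000 N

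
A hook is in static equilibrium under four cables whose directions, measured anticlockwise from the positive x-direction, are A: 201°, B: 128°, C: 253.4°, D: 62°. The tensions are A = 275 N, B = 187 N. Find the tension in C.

T_C ≈ 1780 N

Resolve: ΣF_x = 275 cos 201° + 187 cos 128° + T_C cos 253.4° + T_D cos 62° = 0.
        ΣF_y = 275 sin 201° + 187 sin 128° + T_C sin 253.4° + T_D sin 62° = 0.
The known terms sum to (-371.9, 48.81) N, so -0.2857 T_C + 0.4695 T_D = 371.9 and -0.9583 T_C + 0.8829 T_D = -48.81.
Solving simultaneously: T_C = 1777 N, T_D = 1873 N.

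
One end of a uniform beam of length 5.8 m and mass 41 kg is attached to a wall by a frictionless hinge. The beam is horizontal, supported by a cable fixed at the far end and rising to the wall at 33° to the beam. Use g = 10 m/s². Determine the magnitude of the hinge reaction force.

Take torques about the hinge: T sin 33° · 5.8 = 41×10×2.9 = 1189 N·m.
So T = 1189 / (0.5446 × 5.8) = 376.4 N.
ΣF_x = 0: H_x = T cos 33° = 315.67 N.
ΣF_y = 0: H_y = (41×10) − T sin 33° = 410 − 205 = 205 N.
|H| = √(H_x² + H_y²) = √((315.67)² + (205)²) = 376.4 N.

|H| ≈ 376 N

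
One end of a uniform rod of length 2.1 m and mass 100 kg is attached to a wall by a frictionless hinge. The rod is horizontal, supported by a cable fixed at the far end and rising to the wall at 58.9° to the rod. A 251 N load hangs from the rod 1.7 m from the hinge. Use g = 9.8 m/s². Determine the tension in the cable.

T ≈ 810 N

Take torques about the hinge: T sin 58.9° · 2.1 = 100×9.8×1.05 + 251×1.7 = 1455.7 N·m.
So T = 1455.7 / (0.8563 × 2.1) = 809.55 N.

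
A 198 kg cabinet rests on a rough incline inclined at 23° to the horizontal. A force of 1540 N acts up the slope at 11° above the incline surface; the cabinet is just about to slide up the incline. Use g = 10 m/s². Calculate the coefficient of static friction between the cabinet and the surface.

On the verge of sliding up the incline, friction is at its maximum μN and acts down the slope.
Perpendicular to incline: N = W cos 23° − P sin 11° = 1823 − 293.8 = 1529 N.
Along incline: P cos 11° − μN = W sin 23° → μ = −(W sin 23° − P cos 11°) / N = 0.4828.

μ ≈ 0.483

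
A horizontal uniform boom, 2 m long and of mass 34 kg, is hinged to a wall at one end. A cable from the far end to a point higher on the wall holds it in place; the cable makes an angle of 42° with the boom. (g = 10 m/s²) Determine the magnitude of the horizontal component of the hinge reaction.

Take torques about the hinge: T sin 42° · 2 = 34×10×1 = 340 N·m.
So T = 340 / (0.6691 × 2) = 254.06 N.
ΣF_x = 0: H_x = T cos 42° = 188.8 N.

H_x ≈ 189 N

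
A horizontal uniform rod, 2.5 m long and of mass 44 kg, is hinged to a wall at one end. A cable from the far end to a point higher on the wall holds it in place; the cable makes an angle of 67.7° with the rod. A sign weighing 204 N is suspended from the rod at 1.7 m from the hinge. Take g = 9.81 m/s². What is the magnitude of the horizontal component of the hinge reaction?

Take torques about the hinge: T sin 67.7° · 2.5 = 44×9.81×1.25 + 204×1.7 = 886.35 N·m.
So T = 886.35 / (0.9252 × 2.5) = 383.2 N.
ΣF_x = 0: H_x = T cos 67.7° = 145.41 N.

H_x ≈ 145 N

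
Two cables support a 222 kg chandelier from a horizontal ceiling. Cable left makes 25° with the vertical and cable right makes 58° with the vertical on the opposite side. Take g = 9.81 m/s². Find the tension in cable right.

Angles from the horizontal: cable left is 90° − 25° = 65°, cable right is 90° − 58° = 32°.
Weight W = 222 × 9.81 = 2178 N acts straight down.
Horizontal: T_left cos 65° = T_right cos 32°  →  T_left = 2.007 T_right.
Vertical: T_left sin 65° + T_right sin 32° = 2178.
Substituting the horizontal relation into the vertical equation gives 2.349 T_right = 2178, so T_right = 927.3 N.

T_right ≈ 927 N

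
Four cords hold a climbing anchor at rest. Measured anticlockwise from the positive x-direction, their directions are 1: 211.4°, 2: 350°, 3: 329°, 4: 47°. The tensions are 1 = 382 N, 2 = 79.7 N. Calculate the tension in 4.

T_4 ≈ 317 N

Resolve: ΣF_x = 382 cos 211.4° + 79.7 cos 350° + T_3 cos 329° + T_4 cos 47° = 0.
        ΣF_y = 382 sin 211.4° + 79.7 sin 350° + T_3 sin 329° + T_4 sin 47° = 0.
The known terms sum to (-247.6, -212.9) N, so 0.8572 T_3 + 0.6820 T_4 = 247.6 and -0.5150 T_3 + 0.7314 T_4 = 212.9.
Solving simultaneously: T_3 = 36.69 N, T_4 = 316.9 N.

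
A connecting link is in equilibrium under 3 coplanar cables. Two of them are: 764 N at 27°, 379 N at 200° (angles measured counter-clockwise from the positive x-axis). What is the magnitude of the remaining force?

F ≈ 391 N

Sum the known components: ΣF_x = 324.6 N, ΣF_y = 217.2 N.
For equilibrium the remaining force must supply (−ΣF_x, −ΣF_y) = (-324.6, -217.2) N.
Magnitude = √((-324.6)² + (-217.2)²) = 390.6 N; direction = atan2(-217.2, -324.6) = 213.8°.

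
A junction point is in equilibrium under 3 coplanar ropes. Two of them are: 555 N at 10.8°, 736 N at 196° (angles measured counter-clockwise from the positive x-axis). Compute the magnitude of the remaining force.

F ≈ 190 N

Sum the known components: ΣF_x = -162.3 N, ΣF_y = -98.87 N.
For equilibrium the remaining force must supply (−ΣF_x, −ΣF_y) = (162.3, 98.87) N.
Magnitude = √((162.3)² + (98.87)²) = 190.1 N; direction = atan2(98.87, 162.3) = 31.3°.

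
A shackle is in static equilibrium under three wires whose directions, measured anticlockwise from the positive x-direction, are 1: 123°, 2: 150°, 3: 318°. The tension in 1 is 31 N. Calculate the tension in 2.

T_2 ≈ 38.6 N

Resolve: ΣF_x = 31 cos 123° + T_2 cos 150° + T_3 cos 318° = 0.
        ΣF_y = 31 sin 123° + T_2 sin 150° + T_3 sin 318° = 0.
The known terms sum to (-16.88, 26) N, so -0.8660 T_2 + 0.7431 T_3 = 16.88 and 0.5000 T_2 − 0.6691 T_3 = -26.
Solving simultaneously: T_2 = 38.59 N, T_3 = 67.69 N.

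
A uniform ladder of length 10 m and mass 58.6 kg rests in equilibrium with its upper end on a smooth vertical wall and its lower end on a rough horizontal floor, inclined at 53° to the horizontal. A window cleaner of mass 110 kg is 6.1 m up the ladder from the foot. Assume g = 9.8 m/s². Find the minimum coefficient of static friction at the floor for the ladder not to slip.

ΣF_y = 0: N_floor = 58.6×9.8 + 110×9.8 = 1652.3 N.
Torques about the foot: N_wall · 10 sin 53° = 58.6×9.8×5 cos 53° + 110×9.8×6.1 cos 53° → N_wall = 711.9 N.
ΣF_x = 0: f_floor = N_wall = 711.9 N.
μ_min = f_floor / N_floor = 711.9 / 1652.3 = 0.4309.

μ_min ≈ 0.431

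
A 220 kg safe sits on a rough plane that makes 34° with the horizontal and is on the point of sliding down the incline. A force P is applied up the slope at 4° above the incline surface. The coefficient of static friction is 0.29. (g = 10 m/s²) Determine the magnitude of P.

P ≈ 718 N

On the verge of sliding down the incline, friction equals μN and acts up the slope.
Perpendicular: N + P sin 4° = W cos 34° = 1824 N.
Along incline: P cos 4° + μN = W sin 34° with W sin 34° = 1230 N.
Solving the pair for P and N: P = 717.6 N, N = 1774 N (and f = μN = 514.4 N).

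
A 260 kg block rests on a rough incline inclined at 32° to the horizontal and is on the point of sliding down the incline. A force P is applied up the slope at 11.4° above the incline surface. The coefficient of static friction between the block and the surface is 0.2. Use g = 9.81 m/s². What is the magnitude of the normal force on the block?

On the verge of sliding down the incline, friction equals μN and acts up the slope.
Perpendicular: N + P sin 11.4° = W cos 32° = 2163 N.
Along incline: P cos 11.4° + μN = W sin 32° with W sin 32° = 1352 N.
Solving the pair for P and N: P = 976.9 N, N = 1970 N (and f = μN = 394 N).

N ≈ 1970 N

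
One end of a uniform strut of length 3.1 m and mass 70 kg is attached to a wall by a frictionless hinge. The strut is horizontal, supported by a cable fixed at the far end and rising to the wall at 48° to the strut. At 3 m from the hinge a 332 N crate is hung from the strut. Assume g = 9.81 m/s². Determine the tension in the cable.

T ≈ 894 N

Take torques about the hinge: T sin 48° · 3.1 = 70×9.81×1.55 + 332×3 = 2060.4 N·m.
So T = 2060.4 / (0.7431 × 3.1) = 894.36 N.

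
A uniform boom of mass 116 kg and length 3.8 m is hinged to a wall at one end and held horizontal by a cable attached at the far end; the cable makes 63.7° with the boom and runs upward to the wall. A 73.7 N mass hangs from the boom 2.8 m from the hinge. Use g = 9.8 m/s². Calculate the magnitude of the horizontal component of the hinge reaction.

H_x ≈ 308 N

Take torques about the hinge: T sin 63.7° · 3.8 = 116×9.8×1.9 + 73.7×2.8 = 2366.3 N·m.
So T = 2366.3 / (0.8965 × 3.8) = 694.61 N.
ΣF_x = 0: H_x = T cos 63.7° = 307.76 N.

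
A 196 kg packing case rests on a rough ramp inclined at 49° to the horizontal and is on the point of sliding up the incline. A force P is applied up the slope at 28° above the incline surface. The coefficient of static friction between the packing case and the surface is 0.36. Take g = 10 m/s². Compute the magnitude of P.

P ≈ 1850 N

On the verge of sliding up the incline, friction equals μN and acts down the slope.
Perpendicular: N + P sin 28° = W cos 49° = 1286 N.
Along incline: P cos 28° = W sin 49° + μN  with W sin 49° = 1479 N.
Solving the pair for P and N: P = 1846 N, N = 419.1 N (and f = μN = 150.9 N).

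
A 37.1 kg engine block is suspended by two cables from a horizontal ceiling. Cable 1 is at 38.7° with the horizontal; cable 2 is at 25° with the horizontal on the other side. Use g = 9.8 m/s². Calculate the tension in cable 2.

Weight W = 37.1 × 9.8 = 363.6 N acts straight down.
Horizontal: T_1 cos 38.7° = T_2 cos 25°  →  T_1 = 1.161 T_2.
Vertical: T_1 sin 38.7° + T_2 sin 25° = 363.6.
Substituting the horizontal relation into the vertical equation gives 1.149 T_2 = 363.6, so T_2 = 316.5 N.

T_2 ≈ 317 N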